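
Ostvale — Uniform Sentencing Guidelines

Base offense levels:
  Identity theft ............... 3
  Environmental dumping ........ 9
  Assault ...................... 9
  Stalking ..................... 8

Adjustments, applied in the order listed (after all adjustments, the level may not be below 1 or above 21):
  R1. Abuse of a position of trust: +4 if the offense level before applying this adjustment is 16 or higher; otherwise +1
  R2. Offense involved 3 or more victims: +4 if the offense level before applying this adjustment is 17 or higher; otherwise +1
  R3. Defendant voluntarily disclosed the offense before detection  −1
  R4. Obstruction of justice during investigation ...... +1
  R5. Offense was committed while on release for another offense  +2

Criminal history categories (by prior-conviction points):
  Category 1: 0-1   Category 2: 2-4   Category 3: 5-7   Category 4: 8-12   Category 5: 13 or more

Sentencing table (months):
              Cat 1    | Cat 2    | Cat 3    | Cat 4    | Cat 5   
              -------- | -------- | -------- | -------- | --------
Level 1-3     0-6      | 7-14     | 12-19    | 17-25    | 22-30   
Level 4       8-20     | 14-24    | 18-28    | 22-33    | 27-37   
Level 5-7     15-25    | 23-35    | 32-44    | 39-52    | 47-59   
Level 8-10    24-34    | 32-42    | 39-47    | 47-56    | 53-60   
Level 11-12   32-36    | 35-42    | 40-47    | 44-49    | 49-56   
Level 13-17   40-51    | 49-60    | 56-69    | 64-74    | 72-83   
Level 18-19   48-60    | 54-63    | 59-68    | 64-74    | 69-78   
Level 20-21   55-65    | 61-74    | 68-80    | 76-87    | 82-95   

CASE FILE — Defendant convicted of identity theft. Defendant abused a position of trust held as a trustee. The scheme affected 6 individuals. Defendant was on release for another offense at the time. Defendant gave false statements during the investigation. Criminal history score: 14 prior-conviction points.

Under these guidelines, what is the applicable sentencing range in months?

Base offense level for identity theft: 3.
R1 applies (level before this adjustment is 3 < 16, so +1): 3 + 1 = 4.
R2 applies (level before this adjustment is 4 < 17, so +1): 4 + 1 = 5.
R3 does not apply.
R4 applies: 5 + 1 = 6.
R5 applies: 6 + 2 = 8.
Final offense level: 8.
Criminal history: 14 prior points → Category 5 (13+).
Level 8 falls in the 8-10 band.
Grid: Level 8-10 × Category 5 = 53-60 months.

53-60 months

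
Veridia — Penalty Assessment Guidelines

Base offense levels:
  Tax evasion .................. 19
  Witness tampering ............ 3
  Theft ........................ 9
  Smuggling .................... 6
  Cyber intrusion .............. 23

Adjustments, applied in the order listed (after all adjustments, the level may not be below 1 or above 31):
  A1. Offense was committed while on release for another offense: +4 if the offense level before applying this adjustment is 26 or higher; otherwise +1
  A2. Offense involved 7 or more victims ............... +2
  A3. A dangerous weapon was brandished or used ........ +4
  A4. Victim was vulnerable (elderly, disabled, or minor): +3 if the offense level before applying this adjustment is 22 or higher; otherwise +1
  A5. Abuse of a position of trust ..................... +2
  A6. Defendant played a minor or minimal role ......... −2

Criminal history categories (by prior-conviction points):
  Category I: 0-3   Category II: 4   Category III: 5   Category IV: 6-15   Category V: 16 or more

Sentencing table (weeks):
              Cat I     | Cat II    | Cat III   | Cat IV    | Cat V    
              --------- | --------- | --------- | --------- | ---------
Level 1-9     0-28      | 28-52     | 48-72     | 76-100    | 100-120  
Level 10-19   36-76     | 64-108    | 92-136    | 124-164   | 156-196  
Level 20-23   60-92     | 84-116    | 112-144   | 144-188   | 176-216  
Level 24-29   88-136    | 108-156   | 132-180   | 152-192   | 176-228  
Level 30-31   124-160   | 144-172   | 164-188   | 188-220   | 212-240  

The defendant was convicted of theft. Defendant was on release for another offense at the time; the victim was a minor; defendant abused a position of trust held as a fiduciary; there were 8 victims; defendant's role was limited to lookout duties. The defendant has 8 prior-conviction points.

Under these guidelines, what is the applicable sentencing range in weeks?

124-164 weeks

Base offense level for theft: 9.
A1 applies (level before this adjustment is 9 < 26, so +1): 9 + 1 = 10.
A2 applies: 10 + 2 = 12.
A3 does not apply.
A4 applies (level before this adjustment is 12 < 22, so +1): 12 + 1 = 13.
A5 applies: 13 + 2 = 15.
A6 applies: 15 − 2 = 13.
Final offense level: 13.
Criminal history: 8 prior points → Category IV (6-15).
Level 13 falls in the 10-19 band.
Grid: Level 10-19 × Category IV = 124-164 weeks.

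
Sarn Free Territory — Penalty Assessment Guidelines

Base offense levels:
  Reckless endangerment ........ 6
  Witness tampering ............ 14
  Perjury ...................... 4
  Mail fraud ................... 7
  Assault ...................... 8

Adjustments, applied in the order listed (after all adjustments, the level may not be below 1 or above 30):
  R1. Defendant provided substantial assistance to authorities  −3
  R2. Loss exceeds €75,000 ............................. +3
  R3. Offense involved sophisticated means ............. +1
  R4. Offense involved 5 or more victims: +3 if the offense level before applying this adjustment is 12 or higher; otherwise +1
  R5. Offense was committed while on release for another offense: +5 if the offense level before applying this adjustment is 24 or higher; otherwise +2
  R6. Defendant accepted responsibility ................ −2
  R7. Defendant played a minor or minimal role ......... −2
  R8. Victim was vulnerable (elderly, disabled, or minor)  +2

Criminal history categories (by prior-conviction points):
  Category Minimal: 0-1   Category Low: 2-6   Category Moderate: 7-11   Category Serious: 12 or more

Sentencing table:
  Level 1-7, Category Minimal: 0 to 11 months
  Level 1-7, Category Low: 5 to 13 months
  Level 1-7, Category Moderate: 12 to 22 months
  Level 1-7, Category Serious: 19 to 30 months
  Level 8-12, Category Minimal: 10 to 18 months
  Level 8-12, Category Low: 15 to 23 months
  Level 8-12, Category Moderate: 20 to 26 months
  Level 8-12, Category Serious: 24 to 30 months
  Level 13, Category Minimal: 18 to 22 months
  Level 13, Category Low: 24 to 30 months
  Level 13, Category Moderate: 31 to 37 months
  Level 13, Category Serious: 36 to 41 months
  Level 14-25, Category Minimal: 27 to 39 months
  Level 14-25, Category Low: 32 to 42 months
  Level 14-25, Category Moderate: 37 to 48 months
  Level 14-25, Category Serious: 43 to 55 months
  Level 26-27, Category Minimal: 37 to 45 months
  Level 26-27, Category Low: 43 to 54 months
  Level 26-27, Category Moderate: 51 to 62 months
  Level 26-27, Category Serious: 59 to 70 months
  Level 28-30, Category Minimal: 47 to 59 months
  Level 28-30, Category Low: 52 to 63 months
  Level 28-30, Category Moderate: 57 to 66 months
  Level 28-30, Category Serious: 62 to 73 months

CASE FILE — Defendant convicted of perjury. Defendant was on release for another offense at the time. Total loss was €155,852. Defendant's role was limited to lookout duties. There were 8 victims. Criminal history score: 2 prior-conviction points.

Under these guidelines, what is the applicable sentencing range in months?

Base offense level for perjury: 4.
R2 applies: 4 + 3 = 7.
R4 applies (level before this adjustment is 7 < 12, so +1): 7 + 1 = 8.
R5 applies (level before this adjustment is 8 < 24, so +2): 8 + 2 = 10.
R6 does not apply.
R7 applies: 10 − 2 = 8.
Final offense level: 8.
Criminal history: 2 prior points → Category Low (2-6).
Level 8 falls in the 8-12 band.
Grid: Level 8-12 × Category Low = 15-23 months.

15-23 months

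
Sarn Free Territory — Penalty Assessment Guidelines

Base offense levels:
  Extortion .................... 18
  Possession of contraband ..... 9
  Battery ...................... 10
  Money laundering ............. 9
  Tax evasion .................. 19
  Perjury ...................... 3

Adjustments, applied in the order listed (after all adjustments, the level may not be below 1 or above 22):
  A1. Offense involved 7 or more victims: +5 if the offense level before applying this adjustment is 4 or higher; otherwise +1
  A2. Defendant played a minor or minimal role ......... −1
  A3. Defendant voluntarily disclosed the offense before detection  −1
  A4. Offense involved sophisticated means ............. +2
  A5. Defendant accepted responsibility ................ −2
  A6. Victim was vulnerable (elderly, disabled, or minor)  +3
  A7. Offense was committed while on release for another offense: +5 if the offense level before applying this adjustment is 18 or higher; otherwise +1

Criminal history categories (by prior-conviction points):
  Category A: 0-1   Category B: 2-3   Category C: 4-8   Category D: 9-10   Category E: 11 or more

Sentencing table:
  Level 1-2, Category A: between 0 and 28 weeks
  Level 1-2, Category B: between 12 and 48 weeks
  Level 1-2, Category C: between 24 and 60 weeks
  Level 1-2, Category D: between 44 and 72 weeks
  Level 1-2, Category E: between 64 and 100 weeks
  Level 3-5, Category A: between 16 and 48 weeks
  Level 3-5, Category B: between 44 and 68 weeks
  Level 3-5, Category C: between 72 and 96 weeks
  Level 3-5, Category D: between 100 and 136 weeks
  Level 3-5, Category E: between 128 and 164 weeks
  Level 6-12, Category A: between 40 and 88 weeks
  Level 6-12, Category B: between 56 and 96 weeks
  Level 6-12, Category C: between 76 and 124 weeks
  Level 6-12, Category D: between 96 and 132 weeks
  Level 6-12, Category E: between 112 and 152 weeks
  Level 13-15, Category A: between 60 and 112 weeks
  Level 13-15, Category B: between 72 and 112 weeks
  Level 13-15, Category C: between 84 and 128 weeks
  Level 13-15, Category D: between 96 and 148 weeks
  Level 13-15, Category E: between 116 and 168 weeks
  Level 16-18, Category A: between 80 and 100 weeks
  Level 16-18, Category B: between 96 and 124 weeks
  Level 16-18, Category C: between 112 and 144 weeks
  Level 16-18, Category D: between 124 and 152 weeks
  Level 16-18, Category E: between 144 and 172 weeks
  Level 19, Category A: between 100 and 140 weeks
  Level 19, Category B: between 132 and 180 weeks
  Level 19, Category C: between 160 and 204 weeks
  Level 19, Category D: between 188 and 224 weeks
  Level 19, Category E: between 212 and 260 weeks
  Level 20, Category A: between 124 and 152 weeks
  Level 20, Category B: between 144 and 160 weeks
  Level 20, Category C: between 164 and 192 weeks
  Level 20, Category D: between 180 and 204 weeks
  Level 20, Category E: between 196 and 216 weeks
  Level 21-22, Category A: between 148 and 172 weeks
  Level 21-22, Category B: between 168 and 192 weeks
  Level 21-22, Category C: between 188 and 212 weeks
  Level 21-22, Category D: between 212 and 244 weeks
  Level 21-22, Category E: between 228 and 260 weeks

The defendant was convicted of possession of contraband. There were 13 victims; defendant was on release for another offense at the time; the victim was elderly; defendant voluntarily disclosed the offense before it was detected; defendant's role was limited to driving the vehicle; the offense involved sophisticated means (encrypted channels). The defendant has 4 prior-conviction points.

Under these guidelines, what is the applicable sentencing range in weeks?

112-144 weeks

Base offense level for possession of contraband: 9.
A1 applies (level before this adjustment is 9 ≥ 4, so +5): 9 + 5 = 14.
A2 applies: 14 − 1 = 13.
A3 applies: 13 − 1 = 12.
A4 applies: 12 + 2 = 14.
A5 does not apply.
A6 applies: 14 + 3 = 17.
A7 applies (level before this adjustment is 17 < 18, so +1): 17 + 1 = 18.
Final offense level: 18.
Criminal history: 4 prior points → Category C (4-8).
Level 18 falls in the 16-18 band.
Grid: Level 16-18 × Category C = 112-144 weeks.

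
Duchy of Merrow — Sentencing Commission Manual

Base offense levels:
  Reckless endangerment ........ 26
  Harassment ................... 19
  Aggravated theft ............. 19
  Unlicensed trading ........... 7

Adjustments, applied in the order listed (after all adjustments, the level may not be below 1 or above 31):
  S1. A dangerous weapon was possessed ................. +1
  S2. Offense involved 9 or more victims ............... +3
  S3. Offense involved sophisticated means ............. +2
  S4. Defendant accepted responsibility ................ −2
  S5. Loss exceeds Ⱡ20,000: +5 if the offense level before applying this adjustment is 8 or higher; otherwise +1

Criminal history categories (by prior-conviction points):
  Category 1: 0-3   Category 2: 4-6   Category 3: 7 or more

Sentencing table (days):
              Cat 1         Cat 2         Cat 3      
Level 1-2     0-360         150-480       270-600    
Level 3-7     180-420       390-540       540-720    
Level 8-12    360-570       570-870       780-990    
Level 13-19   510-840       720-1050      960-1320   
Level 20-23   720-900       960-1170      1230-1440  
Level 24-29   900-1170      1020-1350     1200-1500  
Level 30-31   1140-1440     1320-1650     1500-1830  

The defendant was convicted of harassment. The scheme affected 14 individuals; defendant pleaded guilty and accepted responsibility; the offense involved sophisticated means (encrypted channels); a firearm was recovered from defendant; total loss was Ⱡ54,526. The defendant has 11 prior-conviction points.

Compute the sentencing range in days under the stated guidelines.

Base offense level for harassment: 19.
S1 applies: 19 + 1 = 20.
S2 applies: 20 + 3 = 23.
S3 applies: 23 + 2 = 25.
S4 applies: 25 − 2 = 23.
S5 applies (level before this adjustment is 23 ≥ 8, so +5): 23 + 5 = 28.
Final offense level: 28.
Criminal history: 11 prior points → Category 3 (7+).
Level 28 falls in the 24-29 band.
Grid: Level 24-29 × Category 3 = 1200-1500 days.

1200-1500 days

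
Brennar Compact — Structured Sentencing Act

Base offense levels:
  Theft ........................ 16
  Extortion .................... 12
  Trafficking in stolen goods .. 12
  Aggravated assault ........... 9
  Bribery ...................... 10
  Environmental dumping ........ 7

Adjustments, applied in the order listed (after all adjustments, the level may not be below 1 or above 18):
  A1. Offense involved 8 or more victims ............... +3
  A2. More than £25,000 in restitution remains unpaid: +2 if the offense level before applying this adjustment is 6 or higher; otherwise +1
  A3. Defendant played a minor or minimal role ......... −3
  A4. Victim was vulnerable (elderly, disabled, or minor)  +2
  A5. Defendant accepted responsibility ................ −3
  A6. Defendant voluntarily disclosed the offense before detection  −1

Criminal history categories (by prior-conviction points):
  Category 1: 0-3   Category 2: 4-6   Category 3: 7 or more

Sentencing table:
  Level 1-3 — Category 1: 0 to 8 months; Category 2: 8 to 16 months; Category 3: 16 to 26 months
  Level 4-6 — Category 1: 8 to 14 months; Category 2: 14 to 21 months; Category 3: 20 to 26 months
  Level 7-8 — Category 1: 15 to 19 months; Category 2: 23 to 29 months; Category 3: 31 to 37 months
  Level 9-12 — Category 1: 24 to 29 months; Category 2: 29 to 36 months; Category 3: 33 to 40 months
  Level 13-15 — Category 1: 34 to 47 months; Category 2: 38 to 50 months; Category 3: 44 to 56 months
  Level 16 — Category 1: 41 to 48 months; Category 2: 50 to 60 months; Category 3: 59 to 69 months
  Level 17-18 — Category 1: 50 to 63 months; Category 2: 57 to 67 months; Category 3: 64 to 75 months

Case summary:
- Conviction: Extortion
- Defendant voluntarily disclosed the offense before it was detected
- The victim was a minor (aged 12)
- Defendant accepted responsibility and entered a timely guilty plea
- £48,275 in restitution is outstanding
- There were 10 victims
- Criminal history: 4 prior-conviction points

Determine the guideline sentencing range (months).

Base offense level for extortion: 12.
A1 applies: 12 + 3 = 15.
A2 applies (level before this adjustment is 15 ≥ 6, so +2): 15 + 2 = 17.
A3 does not apply.
A4 applies: 17 + 2 = 19.
A5 applies: 19 − 3 = 16.
A6 applies: 16 − 1 = 15.
Final offense level: 15.
Criminal history: 4 prior points → Category 2 (4-6).
Level 15 falls in the 13-15 band.
Grid: Level 13-15 × Category 2 = 38-50 months.

38-50 months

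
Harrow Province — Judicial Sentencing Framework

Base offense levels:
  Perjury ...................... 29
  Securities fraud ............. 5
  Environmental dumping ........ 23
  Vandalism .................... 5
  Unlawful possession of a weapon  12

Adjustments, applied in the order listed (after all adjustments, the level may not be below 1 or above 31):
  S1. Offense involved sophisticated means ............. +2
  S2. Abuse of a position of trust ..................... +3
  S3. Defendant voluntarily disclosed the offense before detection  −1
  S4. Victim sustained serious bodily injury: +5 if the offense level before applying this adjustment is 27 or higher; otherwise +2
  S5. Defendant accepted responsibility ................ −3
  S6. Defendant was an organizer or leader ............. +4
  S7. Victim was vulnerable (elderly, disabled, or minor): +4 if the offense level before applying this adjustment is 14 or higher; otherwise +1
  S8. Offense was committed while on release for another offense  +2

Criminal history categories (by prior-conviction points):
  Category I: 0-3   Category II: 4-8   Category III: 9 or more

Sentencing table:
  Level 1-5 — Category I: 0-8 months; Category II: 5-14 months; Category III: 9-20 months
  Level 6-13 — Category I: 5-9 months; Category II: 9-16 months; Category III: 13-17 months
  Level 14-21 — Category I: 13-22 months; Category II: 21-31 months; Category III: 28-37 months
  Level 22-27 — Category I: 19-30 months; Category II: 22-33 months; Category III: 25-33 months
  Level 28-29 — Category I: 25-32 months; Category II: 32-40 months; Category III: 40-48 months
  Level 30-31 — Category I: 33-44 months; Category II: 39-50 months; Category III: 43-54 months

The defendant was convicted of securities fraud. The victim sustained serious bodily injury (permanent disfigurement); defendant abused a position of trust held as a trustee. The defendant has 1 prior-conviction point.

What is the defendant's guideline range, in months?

5-9 months

Base offense level for securities fraud: 5.
S2 applies: 5 + 3 = 8.
S3 does not apply.
S4 applies (level before this adjustment is 8 < 27, so +2): 8 + 2 = 10.
S6 does not apply.
S8 does not apply.
Final offense level: 10.
Criminal history: 1 prior point → Category I (0-3).
Level 10 falls in the 6-13 band.
Grid: Level 6-13 × Category I = 5-9 months.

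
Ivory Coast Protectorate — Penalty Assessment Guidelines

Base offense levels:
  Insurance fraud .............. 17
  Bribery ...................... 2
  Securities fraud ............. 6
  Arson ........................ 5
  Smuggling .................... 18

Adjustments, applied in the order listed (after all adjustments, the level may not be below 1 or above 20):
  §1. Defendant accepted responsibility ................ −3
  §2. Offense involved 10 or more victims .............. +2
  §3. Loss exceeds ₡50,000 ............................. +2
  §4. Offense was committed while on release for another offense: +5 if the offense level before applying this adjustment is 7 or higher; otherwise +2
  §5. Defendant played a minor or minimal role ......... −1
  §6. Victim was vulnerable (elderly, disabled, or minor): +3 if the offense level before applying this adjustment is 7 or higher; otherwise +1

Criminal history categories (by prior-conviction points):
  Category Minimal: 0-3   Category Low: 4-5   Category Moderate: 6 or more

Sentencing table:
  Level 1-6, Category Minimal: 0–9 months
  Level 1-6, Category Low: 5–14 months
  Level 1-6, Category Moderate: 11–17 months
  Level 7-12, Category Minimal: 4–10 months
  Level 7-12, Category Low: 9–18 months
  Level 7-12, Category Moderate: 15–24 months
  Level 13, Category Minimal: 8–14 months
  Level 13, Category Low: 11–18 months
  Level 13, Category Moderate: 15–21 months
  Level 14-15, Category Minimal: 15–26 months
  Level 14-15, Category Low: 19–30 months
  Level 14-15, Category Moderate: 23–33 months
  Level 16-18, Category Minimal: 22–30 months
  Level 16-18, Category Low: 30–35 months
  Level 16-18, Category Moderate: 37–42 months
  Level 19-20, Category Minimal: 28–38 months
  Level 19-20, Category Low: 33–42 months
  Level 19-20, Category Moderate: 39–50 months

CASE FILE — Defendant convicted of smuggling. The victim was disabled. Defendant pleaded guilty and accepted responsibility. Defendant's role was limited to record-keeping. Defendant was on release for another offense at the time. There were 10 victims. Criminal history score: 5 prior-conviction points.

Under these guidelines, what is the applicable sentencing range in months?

33-42 months

Base offense level for smuggling: 18.
§1 applies: 18 − 3 = 15.
§2 applies: 15 + 2 = 17.
§3 does not apply.
§4 applies (level before this adjustment is 17 ≥ 7, so +5): 17 + 5 = 22.
§5 applies: 22 − 1 = 21.
§6 applies (level before this adjustment is 21 ≥ 7, so +3): 21 + 3 = 24.
Level 24 exceeds the maximum of 20; capped at 20.
Final offense level: 20.
Criminal history: 5 prior points → Category Low (4-5).
Level 20 falls in the 19-20 band.
Grid: Level 19-20 × Category Low = 33-42 months.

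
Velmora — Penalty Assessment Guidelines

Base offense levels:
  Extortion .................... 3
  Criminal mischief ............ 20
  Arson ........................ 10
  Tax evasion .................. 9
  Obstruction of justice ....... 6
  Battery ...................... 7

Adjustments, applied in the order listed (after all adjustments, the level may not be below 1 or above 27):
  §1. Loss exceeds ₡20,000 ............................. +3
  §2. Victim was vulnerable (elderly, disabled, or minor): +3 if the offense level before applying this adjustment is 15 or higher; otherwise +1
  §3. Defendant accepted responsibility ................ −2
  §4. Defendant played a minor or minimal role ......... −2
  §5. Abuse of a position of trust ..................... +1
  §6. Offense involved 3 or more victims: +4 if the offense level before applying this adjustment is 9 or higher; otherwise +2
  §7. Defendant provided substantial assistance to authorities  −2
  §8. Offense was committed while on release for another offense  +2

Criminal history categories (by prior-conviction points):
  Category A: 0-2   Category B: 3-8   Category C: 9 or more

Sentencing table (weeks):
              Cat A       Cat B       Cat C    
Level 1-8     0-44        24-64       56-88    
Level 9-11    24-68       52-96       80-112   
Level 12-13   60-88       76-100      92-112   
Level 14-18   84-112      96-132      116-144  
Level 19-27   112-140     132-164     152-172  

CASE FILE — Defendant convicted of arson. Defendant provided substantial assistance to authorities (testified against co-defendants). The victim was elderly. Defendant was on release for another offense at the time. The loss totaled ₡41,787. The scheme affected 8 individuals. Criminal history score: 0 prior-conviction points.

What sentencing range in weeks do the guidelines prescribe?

84-112 weeks

Base offense level for arson: 10.
§1 applies: 10 + 3 = 13.
§2 applies (level before this adjustment is 13 < 15, so +1): 13 + 1 = 14.
§4 does not apply.
§5 does not apply.
§6 applies (level before this adjustment is 14 ≥ 9, so +4): 14 + 4 = 18.
§7 applies: 18 − 2 = 16.
§8 applies: 16 + 2 = 18.
Final offense level: 18.
Criminal history: 0 prior points → Category A (0-2).
Level 18 falls in the 14-18 band.
Grid: Level 14-18 × Category A = 84-112 weeks.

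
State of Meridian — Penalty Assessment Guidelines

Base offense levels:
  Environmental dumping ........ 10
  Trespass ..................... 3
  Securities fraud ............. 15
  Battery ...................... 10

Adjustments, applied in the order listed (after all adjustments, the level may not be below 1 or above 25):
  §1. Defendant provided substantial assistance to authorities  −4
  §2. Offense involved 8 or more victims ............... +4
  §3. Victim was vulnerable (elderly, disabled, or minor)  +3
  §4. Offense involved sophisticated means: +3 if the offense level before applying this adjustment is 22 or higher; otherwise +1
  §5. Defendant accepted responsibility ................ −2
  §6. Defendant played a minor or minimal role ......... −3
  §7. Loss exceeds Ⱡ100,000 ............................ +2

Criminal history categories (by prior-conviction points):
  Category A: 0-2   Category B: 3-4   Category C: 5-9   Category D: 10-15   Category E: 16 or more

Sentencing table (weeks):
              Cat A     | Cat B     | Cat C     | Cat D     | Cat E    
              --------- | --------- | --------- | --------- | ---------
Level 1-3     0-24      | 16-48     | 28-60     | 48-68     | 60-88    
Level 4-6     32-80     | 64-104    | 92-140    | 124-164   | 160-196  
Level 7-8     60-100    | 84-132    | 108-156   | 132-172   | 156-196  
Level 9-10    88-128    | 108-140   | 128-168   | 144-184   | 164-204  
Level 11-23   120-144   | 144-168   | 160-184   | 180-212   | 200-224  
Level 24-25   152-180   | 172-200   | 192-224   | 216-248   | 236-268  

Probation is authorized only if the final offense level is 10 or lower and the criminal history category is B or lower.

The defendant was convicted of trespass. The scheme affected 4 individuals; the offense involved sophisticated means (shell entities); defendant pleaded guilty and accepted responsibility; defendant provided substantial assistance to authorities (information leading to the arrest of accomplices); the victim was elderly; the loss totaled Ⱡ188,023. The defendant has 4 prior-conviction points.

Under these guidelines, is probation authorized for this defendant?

Base offense level for trespass: 3.
§1 applies: 3 − 4 = -1.
§2 does not apply.
§3 applies: -1 + 3 = 2.
§4 applies (level before this adjustment is 2 < 22, so +1): 2 + 1 = 3.
§5 applies: 3 − 2 = 1.
§7 applies: 1 + 2 = 3.
Final offense level: 3.
Criminal history: 4 prior points → Category B (3-4).
Level 3 falls in the 1-3 band.
Grid: Level 1-3 × Category B = 16-48 weeks.
Probation check: level 3 ≤ 10 and category B ≤ B → eligible.

Yes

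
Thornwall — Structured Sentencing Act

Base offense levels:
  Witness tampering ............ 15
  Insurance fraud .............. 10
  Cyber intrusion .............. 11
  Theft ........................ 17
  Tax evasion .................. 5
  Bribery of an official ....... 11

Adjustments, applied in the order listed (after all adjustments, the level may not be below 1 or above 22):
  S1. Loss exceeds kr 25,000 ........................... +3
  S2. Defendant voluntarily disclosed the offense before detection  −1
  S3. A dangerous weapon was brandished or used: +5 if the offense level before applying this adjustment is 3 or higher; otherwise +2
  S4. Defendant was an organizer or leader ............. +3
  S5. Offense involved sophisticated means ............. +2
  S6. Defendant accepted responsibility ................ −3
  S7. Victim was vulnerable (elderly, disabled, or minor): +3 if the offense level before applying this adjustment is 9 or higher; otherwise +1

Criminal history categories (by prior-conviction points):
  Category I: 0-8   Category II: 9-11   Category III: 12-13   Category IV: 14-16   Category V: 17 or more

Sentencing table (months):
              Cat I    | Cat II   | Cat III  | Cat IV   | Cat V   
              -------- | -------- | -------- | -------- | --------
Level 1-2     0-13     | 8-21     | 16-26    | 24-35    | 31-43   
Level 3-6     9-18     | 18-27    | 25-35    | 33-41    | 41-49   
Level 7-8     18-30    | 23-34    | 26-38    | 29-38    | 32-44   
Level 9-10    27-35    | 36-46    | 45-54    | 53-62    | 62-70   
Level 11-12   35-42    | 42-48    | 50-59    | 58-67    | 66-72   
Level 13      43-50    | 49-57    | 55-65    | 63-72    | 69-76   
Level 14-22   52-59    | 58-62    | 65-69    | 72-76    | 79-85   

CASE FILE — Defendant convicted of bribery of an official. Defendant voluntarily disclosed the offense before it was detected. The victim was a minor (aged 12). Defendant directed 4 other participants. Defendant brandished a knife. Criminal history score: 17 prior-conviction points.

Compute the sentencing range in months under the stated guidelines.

Base offense level for bribery of an official: 11.
S1 does not apply.
S2 applies: 11 − 1 = 10.
S3 applies (level before this adjustment is 10 ≥ 3, so +5): 10 + 5 = 15.
S4 applies: 15 + 3 = 18.
S5 does not apply.
S6 does not apply.
S7 applies (level before this adjustment is 18 ≥ 9, so +3): 18 + 3 = 21.
Final offense level: 21.
Criminal history: 17 prior points → Category V (17+).
Level 21 falls in the 14-22 band.
Grid: Level 14-22 × Category V = 79-85 months.

79-85 months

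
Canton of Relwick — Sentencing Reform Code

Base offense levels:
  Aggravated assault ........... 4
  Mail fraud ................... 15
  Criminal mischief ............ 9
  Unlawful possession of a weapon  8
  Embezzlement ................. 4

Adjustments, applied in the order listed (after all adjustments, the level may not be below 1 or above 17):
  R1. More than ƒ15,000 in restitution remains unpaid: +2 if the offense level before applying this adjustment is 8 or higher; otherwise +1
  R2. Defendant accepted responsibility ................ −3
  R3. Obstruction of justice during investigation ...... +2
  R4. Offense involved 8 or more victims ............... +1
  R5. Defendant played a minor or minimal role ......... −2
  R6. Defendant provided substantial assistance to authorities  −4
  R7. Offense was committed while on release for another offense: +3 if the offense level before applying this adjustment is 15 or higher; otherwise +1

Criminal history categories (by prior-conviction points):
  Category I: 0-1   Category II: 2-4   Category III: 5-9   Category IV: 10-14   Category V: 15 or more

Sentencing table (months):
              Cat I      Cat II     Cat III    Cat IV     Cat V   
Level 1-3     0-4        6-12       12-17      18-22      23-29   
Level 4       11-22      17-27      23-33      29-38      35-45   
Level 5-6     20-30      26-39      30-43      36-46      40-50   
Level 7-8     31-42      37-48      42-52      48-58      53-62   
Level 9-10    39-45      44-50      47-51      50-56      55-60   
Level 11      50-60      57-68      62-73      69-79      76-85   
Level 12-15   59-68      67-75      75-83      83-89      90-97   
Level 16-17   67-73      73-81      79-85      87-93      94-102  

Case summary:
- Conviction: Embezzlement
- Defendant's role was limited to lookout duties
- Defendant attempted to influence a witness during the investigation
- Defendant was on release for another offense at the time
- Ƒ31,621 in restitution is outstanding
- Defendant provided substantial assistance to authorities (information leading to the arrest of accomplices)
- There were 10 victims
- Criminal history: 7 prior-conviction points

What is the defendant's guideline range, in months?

12-17 months

Base offense level for embezzlement: 4.
R1 applies (level before this adjustment is 4 < 8, so +1): 4 + 1 = 5.
R3 applies: 5 + 2 = 7.
R4 applies: 7 + 1 = 8.
R5 applies: 8 − 2 = 6.
R6 applies: 6 − 4 = 2.
R7 applies (level before this adjustment is 2 < 15, so +1): 2 + 1 = 3.
Final offense level: 3.
Criminal history: 7 prior points → Category III (5-9).
Level 3 falls in the 1-3 band.
Grid: Level 1-3 × Category III = 12-17 months.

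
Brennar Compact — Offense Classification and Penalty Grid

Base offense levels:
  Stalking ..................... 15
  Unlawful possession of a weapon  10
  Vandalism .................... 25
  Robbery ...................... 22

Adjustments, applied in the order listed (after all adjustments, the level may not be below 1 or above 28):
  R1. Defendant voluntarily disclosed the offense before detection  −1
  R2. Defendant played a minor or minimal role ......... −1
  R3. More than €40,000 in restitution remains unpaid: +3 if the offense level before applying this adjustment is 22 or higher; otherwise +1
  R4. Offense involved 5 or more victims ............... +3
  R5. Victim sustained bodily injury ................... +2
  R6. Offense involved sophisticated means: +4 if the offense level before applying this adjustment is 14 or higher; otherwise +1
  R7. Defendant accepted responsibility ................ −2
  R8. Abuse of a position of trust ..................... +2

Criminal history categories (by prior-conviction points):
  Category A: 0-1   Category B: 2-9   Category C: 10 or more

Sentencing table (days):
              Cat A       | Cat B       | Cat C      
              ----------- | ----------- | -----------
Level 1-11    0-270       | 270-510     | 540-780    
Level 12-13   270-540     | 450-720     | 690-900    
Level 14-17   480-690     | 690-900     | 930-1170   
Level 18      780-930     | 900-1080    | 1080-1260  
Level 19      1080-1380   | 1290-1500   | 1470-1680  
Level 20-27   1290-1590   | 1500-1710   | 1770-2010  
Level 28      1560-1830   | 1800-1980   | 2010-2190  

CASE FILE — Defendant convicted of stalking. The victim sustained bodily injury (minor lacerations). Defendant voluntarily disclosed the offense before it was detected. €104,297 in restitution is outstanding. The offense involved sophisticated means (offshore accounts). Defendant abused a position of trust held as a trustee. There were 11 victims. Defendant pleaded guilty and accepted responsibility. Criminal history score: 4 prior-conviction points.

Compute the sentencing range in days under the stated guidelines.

Base offense level for stalking: 15.
R1 applies: 15 − 1 = 14.
R2 does not apply.
R3 applies (level before this adjustment is 14 < 22, so +1): 14 + 1 = 15.
R4 applies: 15 + 3 = 18.
R5 applies: 18 + 2 = 20.
R6 applies (level before this adjustment is 20 ≥ 14, so +4): 20 + 4 = 24.
R7 applies: 24 − 2 = 22.
R8 applies: 22 + 2 = 24.
Final offense level: 24.
Criminal history: 4 prior points → Category B (2-9).
Level 24 falls in the 20-27 band.
Grid: Level 20-27 × Category B = 1500-1710 days.

1500-1710 days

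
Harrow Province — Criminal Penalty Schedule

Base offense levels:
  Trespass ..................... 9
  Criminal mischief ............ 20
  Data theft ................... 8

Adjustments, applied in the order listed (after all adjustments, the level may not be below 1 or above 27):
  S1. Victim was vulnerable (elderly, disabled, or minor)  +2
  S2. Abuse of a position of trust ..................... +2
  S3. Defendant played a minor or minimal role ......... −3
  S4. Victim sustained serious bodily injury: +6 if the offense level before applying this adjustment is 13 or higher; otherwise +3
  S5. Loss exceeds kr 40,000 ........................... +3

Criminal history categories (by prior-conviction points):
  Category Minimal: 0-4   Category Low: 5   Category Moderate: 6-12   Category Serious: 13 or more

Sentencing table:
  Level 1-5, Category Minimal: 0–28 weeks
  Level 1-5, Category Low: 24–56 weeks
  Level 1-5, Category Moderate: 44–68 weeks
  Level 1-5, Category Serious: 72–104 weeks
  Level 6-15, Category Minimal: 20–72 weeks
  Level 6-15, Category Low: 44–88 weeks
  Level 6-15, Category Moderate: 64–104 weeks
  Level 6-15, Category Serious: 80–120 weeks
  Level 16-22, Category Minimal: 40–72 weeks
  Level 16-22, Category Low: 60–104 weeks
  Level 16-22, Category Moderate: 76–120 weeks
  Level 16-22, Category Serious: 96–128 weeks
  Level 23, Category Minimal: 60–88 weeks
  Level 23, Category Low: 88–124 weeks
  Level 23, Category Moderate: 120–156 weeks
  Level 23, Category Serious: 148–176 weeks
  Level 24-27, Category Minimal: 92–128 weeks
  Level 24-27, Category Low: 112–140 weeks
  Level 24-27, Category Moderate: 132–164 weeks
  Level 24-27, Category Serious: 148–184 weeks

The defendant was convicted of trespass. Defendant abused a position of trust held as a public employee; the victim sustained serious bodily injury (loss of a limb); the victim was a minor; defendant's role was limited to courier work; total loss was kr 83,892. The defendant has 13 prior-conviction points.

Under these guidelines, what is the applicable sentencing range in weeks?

Base offense level for trespass: 9.
S1 applies: 9 + 2 = 11.
S2 applies: 11 + 2 = 13.
S3 applies: 13 − 3 = 10.
S4 applies (level before this adjustment is 10 < 13, so +3): 10 + 3 = 13.
S5 applies: 13 + 3 = 16.
Final offense level: 16.
Criminal history: 13 prior points → Category Serious (13+).
Level 16 falls in the 16-22 band.
Grid: Level 16-22 × Category Serious = 96-128 weeks.

96-128 weeks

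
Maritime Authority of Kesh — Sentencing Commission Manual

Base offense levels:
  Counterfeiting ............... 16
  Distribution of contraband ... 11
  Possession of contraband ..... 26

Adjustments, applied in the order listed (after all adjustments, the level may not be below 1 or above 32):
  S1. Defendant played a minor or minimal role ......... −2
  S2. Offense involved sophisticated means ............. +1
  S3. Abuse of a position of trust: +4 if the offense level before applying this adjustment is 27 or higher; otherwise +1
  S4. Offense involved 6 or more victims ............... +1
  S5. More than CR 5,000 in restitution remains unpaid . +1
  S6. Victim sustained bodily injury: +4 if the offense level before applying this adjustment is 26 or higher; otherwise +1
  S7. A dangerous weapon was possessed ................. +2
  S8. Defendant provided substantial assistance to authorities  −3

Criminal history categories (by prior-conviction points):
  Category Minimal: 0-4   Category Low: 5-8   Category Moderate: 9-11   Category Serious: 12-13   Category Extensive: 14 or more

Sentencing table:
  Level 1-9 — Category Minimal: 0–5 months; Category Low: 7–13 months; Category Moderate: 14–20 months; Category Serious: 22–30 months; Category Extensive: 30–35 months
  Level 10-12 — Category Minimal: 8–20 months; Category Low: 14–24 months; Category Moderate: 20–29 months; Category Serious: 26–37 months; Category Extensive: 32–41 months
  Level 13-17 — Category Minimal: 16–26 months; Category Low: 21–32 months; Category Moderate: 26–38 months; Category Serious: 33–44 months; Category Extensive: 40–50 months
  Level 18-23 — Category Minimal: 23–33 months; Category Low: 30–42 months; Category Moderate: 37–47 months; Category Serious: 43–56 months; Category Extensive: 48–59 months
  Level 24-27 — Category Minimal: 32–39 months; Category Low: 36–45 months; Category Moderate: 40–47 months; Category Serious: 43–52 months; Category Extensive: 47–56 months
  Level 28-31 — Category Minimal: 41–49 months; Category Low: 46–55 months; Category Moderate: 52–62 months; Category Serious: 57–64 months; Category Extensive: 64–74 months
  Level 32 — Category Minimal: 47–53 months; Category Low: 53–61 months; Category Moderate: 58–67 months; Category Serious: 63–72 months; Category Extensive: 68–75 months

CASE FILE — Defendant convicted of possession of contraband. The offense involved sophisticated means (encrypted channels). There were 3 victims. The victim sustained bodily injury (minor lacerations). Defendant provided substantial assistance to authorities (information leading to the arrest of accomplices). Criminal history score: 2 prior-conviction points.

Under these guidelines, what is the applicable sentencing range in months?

41-49 months

Base offense level for possession of contraband: 26.
S2 applies: 26 + 1 = 27.
S4 does not apply.
S5 does not apply.
S6 applies (level before this adjustment is 27 ≥ 26, so +4): 27 + 4 = 31.
S8 applies: 31 − 3 = 28.
Final offense level: 28.
Criminal history: 2 prior points → Category Minimal (0-4).
Level 28 falls in the 28-31 band.
Grid: Level 28-31 × Category Minimal = 41-49 months.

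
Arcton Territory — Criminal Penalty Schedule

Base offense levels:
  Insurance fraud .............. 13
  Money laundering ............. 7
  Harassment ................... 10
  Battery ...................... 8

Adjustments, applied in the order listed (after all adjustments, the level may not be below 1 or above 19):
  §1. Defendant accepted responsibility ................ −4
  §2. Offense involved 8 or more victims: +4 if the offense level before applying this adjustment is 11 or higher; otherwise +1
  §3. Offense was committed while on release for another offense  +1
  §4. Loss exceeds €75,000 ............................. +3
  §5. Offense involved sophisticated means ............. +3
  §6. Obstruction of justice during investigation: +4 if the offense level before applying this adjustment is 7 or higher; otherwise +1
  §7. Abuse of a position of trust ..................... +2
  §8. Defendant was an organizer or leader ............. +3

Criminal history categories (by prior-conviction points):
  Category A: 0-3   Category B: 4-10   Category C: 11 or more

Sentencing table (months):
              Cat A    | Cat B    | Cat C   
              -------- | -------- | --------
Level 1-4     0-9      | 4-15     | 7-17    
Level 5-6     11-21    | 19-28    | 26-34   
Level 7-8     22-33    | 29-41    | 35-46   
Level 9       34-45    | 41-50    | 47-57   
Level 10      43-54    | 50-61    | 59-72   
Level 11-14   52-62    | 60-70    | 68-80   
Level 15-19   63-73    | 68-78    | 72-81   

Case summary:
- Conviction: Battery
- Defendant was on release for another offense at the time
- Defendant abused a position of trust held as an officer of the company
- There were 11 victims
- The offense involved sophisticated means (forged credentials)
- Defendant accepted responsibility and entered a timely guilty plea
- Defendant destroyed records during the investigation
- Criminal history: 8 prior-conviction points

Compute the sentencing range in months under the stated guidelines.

Base offense level for battery: 8.
§1 applies: 8 − 4 = 4.
§2 applies (level before this adjustment is 4 < 11, so +1): 4 + 1 = 5.
§3 applies: 5 + 1 = 6.
§4 does not apply.
§5 applies: 6 + 3 = 9.
§6 applies (level before this adjustment is 9 ≥ 7, so +4): 9 + 4 = 13.
§7 applies: 13 + 2 = 15.
§8 does not apply.
Final offense level: 15.
Criminal history: 8 prior points → Category B (4-10).
Level 15 falls in the 15-19 band.
Grid: Level 15-19 × Category B = 68-78 months.

68-78 months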